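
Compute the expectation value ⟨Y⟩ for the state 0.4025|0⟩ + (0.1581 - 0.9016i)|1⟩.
-0.7258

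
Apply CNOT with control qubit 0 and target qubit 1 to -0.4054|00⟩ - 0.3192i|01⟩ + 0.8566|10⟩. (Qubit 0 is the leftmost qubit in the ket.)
-0.4054|00⟩ - 0.3192i|01⟩ + 0.8566|11⟩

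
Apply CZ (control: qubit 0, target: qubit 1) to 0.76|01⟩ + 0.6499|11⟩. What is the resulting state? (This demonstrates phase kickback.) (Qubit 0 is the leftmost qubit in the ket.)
0.76|01⟩ - 0.6499|11⟩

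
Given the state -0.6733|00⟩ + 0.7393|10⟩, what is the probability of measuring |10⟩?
0.5466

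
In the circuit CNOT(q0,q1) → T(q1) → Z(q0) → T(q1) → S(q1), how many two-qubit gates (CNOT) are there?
1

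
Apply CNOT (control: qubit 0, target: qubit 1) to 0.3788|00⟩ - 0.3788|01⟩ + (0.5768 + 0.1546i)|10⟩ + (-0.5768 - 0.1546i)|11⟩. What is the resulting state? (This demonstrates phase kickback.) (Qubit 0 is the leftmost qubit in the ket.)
0.3788|00⟩ - 0.3788|01⟩ + (-0.5768 - 0.1546i)|10⟩ + (0.5768 + 0.1546i)|11⟩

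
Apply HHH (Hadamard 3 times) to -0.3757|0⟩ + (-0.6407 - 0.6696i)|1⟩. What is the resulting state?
(-0.7187 - 0.4735i)|0⟩ + (0.1874 + 0.4735i)|1⟩

H² = I, so H^3 = H: a single Hadamard. With (a, b) = (-0.3757, (-0.6407 - 0.6696i)), H gives ((a + b)/√2, (a − b)/√2) = ((-0.7187 - 0.4735i), (0.1874 + 0.4735i)).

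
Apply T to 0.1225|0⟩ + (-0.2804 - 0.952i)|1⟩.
0.1225|0⟩ + (0.4749 - 0.8714i)|1⟩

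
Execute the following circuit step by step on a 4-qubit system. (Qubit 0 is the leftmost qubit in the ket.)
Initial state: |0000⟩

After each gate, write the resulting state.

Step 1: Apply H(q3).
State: 1/√2|0000⟩ + 1/√2|0001⟩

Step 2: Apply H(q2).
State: 1/2|0000⟩ + 1/2|0001⟩ + 1/2|0010⟩ + 1/2|0011⟩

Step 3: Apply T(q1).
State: 1/2|0000⟩ + 1/2|0001⟩ + 1/2|0010⟩ + 1/2|0011⟩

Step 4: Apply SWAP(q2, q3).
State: 1/2|0000⟩ + 1/2|0001⟩ + 1/2|0010⟩ + 1/2|0011⟩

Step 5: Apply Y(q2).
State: -(1/2)i|0000⟩ - (1/2)i|0001⟩ + (1/2)i|0010⟩ + (1/2)i|0011⟩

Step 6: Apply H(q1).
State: -(1/√8)i|0000⟩ - (1/√8)i|0001⟩ + (1/√8)i|0010⟩ + (1/√8)i|0011⟩ - (1/√8)i|0100⟩ - (1/√8)i|0101⟩ + (1/√8)i|0110⟩ + (1/√8)i|0111⟩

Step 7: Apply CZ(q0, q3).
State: -(1/√8)i|0000⟩ - (1/√8)i|0001⟩ + (1/√8)i|0010⟩ + (1/√8)i|0011⟩ - (1/√8)i|0100⟩ - (1/√8)i|0101⟩ + (1/√8)i|0110⟩ + (1/√8)i|0111⟩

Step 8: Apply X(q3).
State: -(1/√8)i|0000⟩ - (1/√8)i|0001⟩ + (1/√8)i|0010⟩ + (1/√8)i|0011⟩ - (1/√8)i|0100⟩ - (1/√8)i|0101⟩ + (1/√8)i|0110⟩ + (1/√8)i|0111⟩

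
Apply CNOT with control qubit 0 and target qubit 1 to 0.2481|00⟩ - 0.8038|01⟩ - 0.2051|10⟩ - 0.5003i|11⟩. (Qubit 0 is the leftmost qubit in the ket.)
0.2481|00⟩ - 0.8038|01⟩ - 0.5003i|10⟩ - 0.2051|11⟩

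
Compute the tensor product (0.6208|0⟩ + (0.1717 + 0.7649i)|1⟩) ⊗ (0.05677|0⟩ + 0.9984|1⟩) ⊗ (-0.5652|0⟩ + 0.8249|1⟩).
-0.01992|000⟩ + 0.02907|001⟩ - 0.3503|010⟩ + 0.5113|011⟩ + (-0.005509 - 0.02454i)|100⟩ + (0.008041 + 0.03582i)|101⟩ + (-0.09689 - 0.4316i)|110⟩ + (0.1414 + 0.63i)|111⟩

amp(|b₁b₂…⟩) = product of the factor amplitudes for bits b₁, b₂, …; only kets whose every factor amplitude is nonzero survive.
|000⟩: (0.6208)(0.05677)(-0.5652) = -0.01992
|001⟩: (0.6208)(0.05677)(0.8249) = 0.02907
|010⟩: (0.6208)(0.9984)(-0.5652) = -0.3503
|011⟩: (0.6208)(0.9984)(0.8249) = 0.5113
|100⟩: (0.1717 + 0.7649i)(0.05677)(-0.5652) = (-0.005509 - 0.02454i)
|101⟩: (0.1717 + 0.7649i)(0.05677)(0.8249) = (0.008041 + 0.03582i)
|110⟩: (0.1717 + 0.7649i)(0.9984)(-0.5652) = (-0.09689 - 0.4316i)
|111⟩: (0.1717 + 0.7649i)(0.9984)(0.8249) = (0.1414 + 0.63i)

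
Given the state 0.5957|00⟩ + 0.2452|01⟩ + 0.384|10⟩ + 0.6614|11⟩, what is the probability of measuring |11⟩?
0.4374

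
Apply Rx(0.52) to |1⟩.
-0.2571i|0⟩ + 0.9664|1⟩

Rx(0.52) = [[cos(θ/2), −i·sin(θ/2)], [−i·sin(θ/2), cos(θ/2)]]; θ = 0.52, cos(θ/2) ≈ 0.96639, sin(θ/2) ≈ 0.257081.
With a = amp(|0⟩) = 0 and b = amp(|1⟩) = 1:
new amp(|0⟩) = (0.96639)·a + (-0.257081i)·b = -0.2571i
new amp(|1⟩) = (-0.257081i)·a + (0.96639)·b = 0.9664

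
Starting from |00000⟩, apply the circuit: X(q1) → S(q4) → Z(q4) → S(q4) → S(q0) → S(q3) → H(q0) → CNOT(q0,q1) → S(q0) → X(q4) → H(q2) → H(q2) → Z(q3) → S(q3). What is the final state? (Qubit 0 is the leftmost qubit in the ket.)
1/√2|01001⟩ + (1/√2)i|10001⟩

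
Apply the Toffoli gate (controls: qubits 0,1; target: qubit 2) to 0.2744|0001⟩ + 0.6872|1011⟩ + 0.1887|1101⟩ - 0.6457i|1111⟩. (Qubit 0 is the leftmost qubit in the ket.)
0.2744|0001⟩ + 0.6872|1011⟩ - 0.6457i|1101⟩ + 0.1887|1111⟩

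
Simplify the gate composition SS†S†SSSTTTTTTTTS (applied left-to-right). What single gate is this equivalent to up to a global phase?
S†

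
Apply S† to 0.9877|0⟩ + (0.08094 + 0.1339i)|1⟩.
0.9877|0⟩ + (0.1339 - 0.08094i)|1⟩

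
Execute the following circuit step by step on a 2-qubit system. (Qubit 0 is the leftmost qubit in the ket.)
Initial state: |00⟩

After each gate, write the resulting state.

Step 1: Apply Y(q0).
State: i|10⟩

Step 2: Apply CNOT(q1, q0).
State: i|10⟩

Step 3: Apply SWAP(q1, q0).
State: i|01⟩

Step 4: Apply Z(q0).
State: i|01⟩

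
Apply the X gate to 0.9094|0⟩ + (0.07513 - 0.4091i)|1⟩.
(0.07513 - 0.4091i)|0⟩ + 0.9094|1⟩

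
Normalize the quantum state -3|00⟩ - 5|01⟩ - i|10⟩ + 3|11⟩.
-0.4523|00⟩ - 0.7538|01⟩ - 0.1508i|10⟩ + 0.4523|11⟩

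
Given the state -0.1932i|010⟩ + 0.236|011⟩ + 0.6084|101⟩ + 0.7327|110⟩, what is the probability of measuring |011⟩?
0.0557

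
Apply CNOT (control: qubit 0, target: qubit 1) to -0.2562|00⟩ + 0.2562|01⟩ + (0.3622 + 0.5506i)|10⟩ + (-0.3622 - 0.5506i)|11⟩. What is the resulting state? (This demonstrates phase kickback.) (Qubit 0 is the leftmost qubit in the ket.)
-0.2562|00⟩ + 0.2562|01⟩ + (-0.3622 - 0.5506i)|10⟩ + (0.3622 + 0.5506i)|11⟩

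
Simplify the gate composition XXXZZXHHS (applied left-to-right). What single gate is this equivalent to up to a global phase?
S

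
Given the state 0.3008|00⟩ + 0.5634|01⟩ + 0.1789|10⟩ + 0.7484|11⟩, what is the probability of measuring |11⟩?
0.5601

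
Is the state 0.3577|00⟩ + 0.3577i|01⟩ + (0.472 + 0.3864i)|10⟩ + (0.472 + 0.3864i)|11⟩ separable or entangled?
Entangled

Writing the state as a|00⟩ + b|01⟩ + c|10⟩ + d|11⟩, it is a product state iff ad − bc = 0.
Here (a, b, c, d) = (0.3577, 0.3577i, (0.472 + 0.3864i), (0.472 + 0.3864i)): ad − bc = (0.3577)(0.472 + 0.3864i) − (0.3577i)(0.472 + 0.3864i) = (0.307 - 0.03062i) ≠ 0, so the state is entangled.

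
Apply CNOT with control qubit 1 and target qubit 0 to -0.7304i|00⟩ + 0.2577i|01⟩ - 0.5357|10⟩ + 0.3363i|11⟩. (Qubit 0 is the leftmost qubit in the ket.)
-0.7304i|00⟩ + 0.3363i|01⟩ - 0.5357|10⟩ + 0.2577i|11⟩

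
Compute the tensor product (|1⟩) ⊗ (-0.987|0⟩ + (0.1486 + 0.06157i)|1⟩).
-0.987|10⟩ + (0.1486 + 0.06157i)|11⟩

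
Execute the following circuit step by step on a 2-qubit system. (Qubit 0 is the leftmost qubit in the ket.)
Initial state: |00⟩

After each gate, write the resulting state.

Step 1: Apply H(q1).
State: 1/√2|00⟩ + 1/√2|01⟩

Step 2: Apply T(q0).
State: 1/√2|00⟩ + 1/√2|01⟩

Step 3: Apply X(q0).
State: 1/√2|10⟩ + 1/√2|11⟩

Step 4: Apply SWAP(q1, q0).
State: 1/√2|01⟩ + 1/√2|11⟩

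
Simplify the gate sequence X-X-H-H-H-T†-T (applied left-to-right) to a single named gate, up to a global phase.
H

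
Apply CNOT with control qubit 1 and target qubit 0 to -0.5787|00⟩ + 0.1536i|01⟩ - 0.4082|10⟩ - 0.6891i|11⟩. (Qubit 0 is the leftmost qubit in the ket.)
-0.5787|00⟩ - 0.6891i|01⟩ - 0.4082|10⟩ + 0.1536i|11⟩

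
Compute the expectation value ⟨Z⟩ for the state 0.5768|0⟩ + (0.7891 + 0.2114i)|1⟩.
-0.3347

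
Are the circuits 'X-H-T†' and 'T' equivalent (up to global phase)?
No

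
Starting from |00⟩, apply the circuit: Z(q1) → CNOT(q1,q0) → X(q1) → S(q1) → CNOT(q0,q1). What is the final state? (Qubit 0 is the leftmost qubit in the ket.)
i|01⟩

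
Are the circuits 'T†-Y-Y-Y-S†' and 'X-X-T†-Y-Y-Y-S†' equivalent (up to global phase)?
Yes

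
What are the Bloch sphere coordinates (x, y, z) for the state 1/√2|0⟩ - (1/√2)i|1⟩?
(0, -1, 0)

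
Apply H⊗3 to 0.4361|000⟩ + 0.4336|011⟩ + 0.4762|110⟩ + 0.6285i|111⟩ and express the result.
(0.4758 + 0.2222i)|000⟩ + (0.1692 - 0.2222i)|001⟩ + (-0.1675 - 0.2222i)|010⟩ + (0.1391 + 0.2222i)|011⟩ + (0.1391 - 0.2222i)|100⟩ + (-0.1675 + 0.2222i)|101⟩ + (0.1692 + 0.2222i)|110⟩ + (0.4758 - 0.2222i)|111⟩

H⊗3 gives amp(|y⟩) = (1/2√2) Σ_x (−1)^(x·y) amp(|x⟩), where x·y is the number of positions in which both x and y have a 1.
|000⟩: (0.4361 + 0.4336 + 0.4762 + 0.6285i)/(2√2) = (0.4758 + 0.2222i)
|001⟩: (0.4361 - 0.4336 + 0.4762 - 0.6285i)/(2√2) = (0.1692 - 0.2222i)
|010⟩: (0.4361 - 0.4336 - 0.4762 - 0.6285i)/(2√2) = (-0.1675 - 0.2222i)
|011⟩: (0.4361 + 0.4336 - 0.4762 + 0.6285i)/(2√2) = (0.1391 + 0.2222i)
|100⟩: (0.4361 + 0.4336 - 0.4762 - 0.6285i)/(2√2) = (0.1391 - 0.2222i)
|101⟩: (0.4361 - 0.4336 - 0.4762 + 0.6285i)/(2√2) = (-0.1675 + 0.2222i)
|110⟩: (0.4361 - 0.4336 + 0.4762 + 0.6285i)/(2√2) = (0.1692 + 0.2222i)
|111⟩: (0.4361 + 0.4336 + 0.4762 - 0.6285i)/(2√2) = (0.4758 - 0.2222i)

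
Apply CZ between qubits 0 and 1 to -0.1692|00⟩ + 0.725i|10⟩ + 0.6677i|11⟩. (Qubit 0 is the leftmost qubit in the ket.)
-0.1692|00⟩ + 0.725i|10⟩ - 0.6677i|11⟩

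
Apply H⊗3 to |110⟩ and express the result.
1/√8|000⟩ + 1/√8|001⟩ - 1/√8|010⟩ - 1/√8|011⟩ - 1/√8|100⟩ - 1/√8|101⟩ + 1/√8|110⟩ + 1/√8|111⟩

H⊗3 gives amp(|y⟩) = (1/2√2) Σ_x (−1)^(x·y) amp(|x⟩), where x·y is the number of positions in which both x and y have a 1.
|000⟩: (1)/(2√2) = 1/√8
|001⟩: (1)/(2√2) = 1/√8
|010⟩: (-1)/(2√2) = -1/√8
|011⟩: (-1)/(2√2) = -1/√8
|100⟩: (-1)/(2√2) = -1/√8
|101⟩: (-1)/(2√2) = -1/√8
|110⟩: (1)/(2√2) = 1/√8
|111⟩: (1)/(2√2) = 1/√8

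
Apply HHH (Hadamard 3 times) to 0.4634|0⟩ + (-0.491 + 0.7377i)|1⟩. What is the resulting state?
(-0.01952 + 0.5216i)|0⟩ + (0.6749 - 0.5216i)|1⟩

H² = I, so H^3 = H: a single Hadamard. With (a, b) = (0.4634, (-0.491 + 0.7377i)), H gives ((a + b)/√2, (a − b)/√2) = ((-0.01952 + 0.5216i), (0.6749 - 0.5216i)).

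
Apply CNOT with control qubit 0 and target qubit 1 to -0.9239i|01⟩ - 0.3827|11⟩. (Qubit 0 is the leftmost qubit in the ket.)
-0.9239i|01⟩ - 0.3827|10⟩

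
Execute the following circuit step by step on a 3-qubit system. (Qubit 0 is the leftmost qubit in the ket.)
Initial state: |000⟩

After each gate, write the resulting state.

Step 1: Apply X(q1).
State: |010⟩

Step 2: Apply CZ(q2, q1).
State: |010⟩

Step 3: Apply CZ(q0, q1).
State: |010⟩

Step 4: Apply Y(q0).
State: i|110⟩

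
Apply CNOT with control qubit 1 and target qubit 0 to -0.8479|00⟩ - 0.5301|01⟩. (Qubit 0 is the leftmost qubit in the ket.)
-0.8479|00⟩ - 0.5301|11⟩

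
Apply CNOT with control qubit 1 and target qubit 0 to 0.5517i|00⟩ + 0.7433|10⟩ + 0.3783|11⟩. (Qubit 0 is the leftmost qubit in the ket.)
0.5517i|00⟩ + 0.3783|01⟩ + 0.7433|10⟩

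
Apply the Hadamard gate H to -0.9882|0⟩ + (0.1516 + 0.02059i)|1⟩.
(-0.5916 + 0.01456i)|0⟩ + (-0.806 - 0.01456i)|1⟩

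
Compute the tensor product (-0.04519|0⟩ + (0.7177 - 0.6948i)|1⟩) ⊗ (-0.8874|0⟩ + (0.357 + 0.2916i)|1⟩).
0.0401|00⟩ + (-0.01613 - 0.01318i)|01⟩ + (-0.6369 + 0.6166i)|10⟩ + (0.4588 - 0.03876i)|11⟩

amp(|b₁b₂…⟩) = product of the factor amplitudes for bits b₁, b₂, …; only kets whose every factor amplitude is nonzero survive.
|00⟩: (-0.04519)(-0.8874) = 0.0401
|01⟩: (-0.04519)(0.357 + 0.2916i) = (-0.01613 - 0.01318i)
|10⟩: (0.7177 - 0.6948i)(-0.8874) = (-0.6369 + 0.6166i)
|11⟩: (0.7177 - 0.6948i)(0.357 + 0.2916i) = (0.4588 - 0.03876i)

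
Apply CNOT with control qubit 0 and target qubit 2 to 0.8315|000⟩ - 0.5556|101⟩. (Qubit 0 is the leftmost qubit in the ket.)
0.8315|000⟩ - 0.5556|100⟩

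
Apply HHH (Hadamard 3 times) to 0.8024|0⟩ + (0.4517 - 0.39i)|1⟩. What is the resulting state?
(0.8868 - 0.2758i)|0⟩ + (0.248 + 0.2758i)|1⟩

H² = I, so H^3 = H: a single Hadamard. With (a, b) = (0.8024, (0.4517 - 0.39i)), H gives ((a + b)/√2, (a − b)/√2) = ((0.8868 - 0.2758i), (0.248 + 0.2758i)).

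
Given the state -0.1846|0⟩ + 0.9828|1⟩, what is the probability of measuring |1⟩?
0.9659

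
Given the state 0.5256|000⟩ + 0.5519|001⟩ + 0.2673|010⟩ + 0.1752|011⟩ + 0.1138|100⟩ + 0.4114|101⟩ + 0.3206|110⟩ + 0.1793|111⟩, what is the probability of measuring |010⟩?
0.07145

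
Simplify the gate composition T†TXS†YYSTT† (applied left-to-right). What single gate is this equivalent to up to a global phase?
X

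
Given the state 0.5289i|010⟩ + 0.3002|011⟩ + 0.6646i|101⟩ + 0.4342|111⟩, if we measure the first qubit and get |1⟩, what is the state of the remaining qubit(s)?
0.8372i|01⟩ + 0.5469|11⟩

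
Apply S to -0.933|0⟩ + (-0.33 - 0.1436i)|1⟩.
-0.933|0⟩ + (0.1436 - 0.33i)|1⟩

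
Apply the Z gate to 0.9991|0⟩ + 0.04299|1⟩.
0.9991|0⟩ - 0.04299|1⟩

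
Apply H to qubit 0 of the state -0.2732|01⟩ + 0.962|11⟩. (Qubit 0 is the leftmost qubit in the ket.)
0.4871|01⟩ - 0.8734|11⟩

H on qubit 0 mixes each pair of kets that differ only in qubit 0: amplitudes (a, b) of (|…0…⟩, |…1…⟩) become ((a + b)/√2, (a − b)/√2). Kets absent from the input have amplitude 0.
(|01⟩, |11⟩): (a, b) = (-0.2732, 0.962) → (0.4871, -0.8734)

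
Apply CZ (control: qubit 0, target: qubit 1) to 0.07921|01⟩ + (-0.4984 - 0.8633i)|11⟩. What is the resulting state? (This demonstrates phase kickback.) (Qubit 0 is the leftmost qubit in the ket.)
0.07921|01⟩ + (0.4984 + 0.8633i)|11⟩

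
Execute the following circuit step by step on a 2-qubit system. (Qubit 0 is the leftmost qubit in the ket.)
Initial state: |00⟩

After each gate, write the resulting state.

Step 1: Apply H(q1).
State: 1/√2|00⟩ + 1/√2|01⟩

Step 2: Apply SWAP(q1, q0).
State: 1/√2|00⟩ + 1/√2|10⟩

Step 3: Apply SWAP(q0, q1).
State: 1/√2|00⟩ + 1/√2|01⟩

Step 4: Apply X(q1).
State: 1/√2|00⟩ + 1/√2|01⟩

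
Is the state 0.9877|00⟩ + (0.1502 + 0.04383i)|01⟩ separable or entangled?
Separable

Writing the state as a|00⟩ + b|01⟩ + c|10⟩ + d|11⟩, it is a product state iff ad − bc = 0.
Here (a, b, c, d) = (0.9877, (0.1502 + 0.04383i), 0, 0): ad − bc = (0.9877)(0) − (0.1502 + 0.04383i)(0) = 0, so the state is separable.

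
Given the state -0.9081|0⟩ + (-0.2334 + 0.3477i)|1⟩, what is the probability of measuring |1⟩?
0.1754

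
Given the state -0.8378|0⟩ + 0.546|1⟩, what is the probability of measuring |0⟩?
0.7019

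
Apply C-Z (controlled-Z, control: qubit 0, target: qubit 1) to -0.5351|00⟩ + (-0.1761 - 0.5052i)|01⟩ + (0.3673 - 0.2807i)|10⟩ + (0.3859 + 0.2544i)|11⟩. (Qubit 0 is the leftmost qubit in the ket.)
-0.5351|00⟩ + (-0.1761 - 0.5052i)|01⟩ + (0.3673 - 0.2807i)|10⟩ + (-0.3859 - 0.2544i)|11⟩

C-Z leaves the control-|0⟩ kets |00⟩, |01⟩ unchanged and applies Z to qubit 1 on the control-|1⟩ pair (|10⟩, |11⟩).
Z = [[1, 0], [0, -1]].
With a = amp(|10⟩) = (0.3673 - 0.2807i) and b = amp(|11⟩) = (0.3859 + 0.2544i):
new amp(|10⟩) = (1)·a = (0.3673 - 0.2807i)
new amp(|11⟩) = (-1)·b = (-0.3859 - 0.2544i)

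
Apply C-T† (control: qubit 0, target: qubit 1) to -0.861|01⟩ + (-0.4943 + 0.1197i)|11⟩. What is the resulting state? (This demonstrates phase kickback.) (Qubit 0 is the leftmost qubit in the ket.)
-0.861|01⟩ + (-0.2649 + 0.4342i)|11⟩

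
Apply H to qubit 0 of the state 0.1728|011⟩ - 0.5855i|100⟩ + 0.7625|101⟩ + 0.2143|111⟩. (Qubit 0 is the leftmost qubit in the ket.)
-0.414i|000⟩ + 0.5392|001⟩ + 0.2737|011⟩ + 0.414i|100⟩ - 0.5392|101⟩ - 0.02934|111⟩

H on qubit 0 mixes each pair of kets that differ only in qubit 0: amplitudes (a, b) of (|…0…⟩, |…1…⟩) become ((a + b)/√2, (a − b)/√2). Kets absent from the input have amplitude 0.
(|000⟩, |100⟩): (a, b) = (0, -0.5855i) → (-0.414i, 0.414i)
(|001⟩, |101⟩): (a, b) = (0, 0.7625) → (0.5392, -0.5392)
(|011⟩, |111⟩): (a, b) = (0.1728, 0.2143) → (0.2737, -0.02934)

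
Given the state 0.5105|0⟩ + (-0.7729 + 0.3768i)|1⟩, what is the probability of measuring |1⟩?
0.7394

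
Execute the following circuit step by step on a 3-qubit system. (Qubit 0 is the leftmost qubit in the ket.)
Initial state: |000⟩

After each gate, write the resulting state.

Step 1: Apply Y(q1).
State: i|010⟩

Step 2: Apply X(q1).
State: i|000⟩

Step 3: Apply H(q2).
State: (1/√2)i|000⟩ + (1/√2)i|001⟩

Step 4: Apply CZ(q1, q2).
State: (1/√2)i|000⟩ + (1/√2)i|001⟩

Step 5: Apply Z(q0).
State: (1/√2)i|000⟩ + (1/√2)i|001⟩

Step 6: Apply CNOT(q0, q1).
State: (1/√2)i|000⟩ + (1/√2)i|001⟩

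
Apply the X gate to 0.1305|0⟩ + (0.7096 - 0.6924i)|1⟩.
(0.7096 - 0.6924i)|0⟩ + 0.1305|1⟩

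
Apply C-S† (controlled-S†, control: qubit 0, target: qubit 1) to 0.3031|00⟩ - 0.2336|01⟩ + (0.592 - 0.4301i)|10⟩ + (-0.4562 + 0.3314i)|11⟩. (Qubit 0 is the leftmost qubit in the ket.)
0.3031|00⟩ - 0.2336|01⟩ + (0.592 - 0.4301i)|10⟩ + (0.3314 + 0.4562i)|11⟩

C-S† leaves the control-|0⟩ kets |00⟩, |01⟩ unchanged and applies S† to qubit 1 on the control-|1⟩ pair (|10⟩, |11⟩).
S† = [[1, 0], [0, -i]].
With a = amp(|10⟩) = (0.592 - 0.4301i) and b = amp(|11⟩) = (-0.4562 + 0.3314i):
new amp(|10⟩) = (1)·a = (0.592 - 0.4301i)
new amp(|11⟩) = (-i)·b = (0.3314 + 0.4562i)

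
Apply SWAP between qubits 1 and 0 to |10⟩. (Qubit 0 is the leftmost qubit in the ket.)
|01⟩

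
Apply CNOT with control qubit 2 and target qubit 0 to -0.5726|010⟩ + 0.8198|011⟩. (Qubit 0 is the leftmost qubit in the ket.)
-0.5726|010⟩ + 0.8198|111⟩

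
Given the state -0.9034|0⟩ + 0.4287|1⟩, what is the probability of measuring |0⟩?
0.8161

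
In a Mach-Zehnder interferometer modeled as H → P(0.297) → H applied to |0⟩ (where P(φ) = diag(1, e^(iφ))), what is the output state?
(0.9781 + 0.1463i)|0⟩ + (0.02189 - 0.1463i)|1⟩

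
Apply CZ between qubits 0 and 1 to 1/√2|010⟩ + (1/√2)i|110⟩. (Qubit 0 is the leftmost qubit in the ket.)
1/√2|010⟩ - (1/√2)i|110⟩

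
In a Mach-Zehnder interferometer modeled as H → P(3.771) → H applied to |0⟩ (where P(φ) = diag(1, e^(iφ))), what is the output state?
(0.09581 - 0.2943i)|0⟩ + (0.9042 + 0.2943i)|1⟩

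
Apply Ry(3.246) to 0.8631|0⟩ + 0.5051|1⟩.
-0.5494|0⟩ + 0.8356|1⟩

Ry(3.246) = [[cos(θ/2), −sin(θ/2)], [sin(θ/2), cos(θ/2)]]; θ = 3.246, cos(θ/2) ≈ -0.05218, sin(θ/2) ≈ 0.998638.
With a = amp(|0⟩) = 0.8631 and b = amp(|1⟩) = 0.5051:
new amp(|0⟩) = (-0.05218)·a + (-0.998638)·b = -0.5494
new amp(|1⟩) = (0.998638)·a + (-0.05218)·b = 0.8356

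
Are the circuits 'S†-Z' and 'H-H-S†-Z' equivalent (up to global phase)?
Yes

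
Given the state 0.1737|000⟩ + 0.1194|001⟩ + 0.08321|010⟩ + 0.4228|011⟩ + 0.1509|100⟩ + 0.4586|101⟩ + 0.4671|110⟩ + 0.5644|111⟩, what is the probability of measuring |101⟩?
0.2103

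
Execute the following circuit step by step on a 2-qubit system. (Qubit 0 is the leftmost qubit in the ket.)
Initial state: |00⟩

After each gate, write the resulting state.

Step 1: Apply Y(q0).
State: i|10⟩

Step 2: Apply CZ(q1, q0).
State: i|10⟩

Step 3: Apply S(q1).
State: i|10⟩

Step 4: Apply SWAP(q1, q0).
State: i|01⟩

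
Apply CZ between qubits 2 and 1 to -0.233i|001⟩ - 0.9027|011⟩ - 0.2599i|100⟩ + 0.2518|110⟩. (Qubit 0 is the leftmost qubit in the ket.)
-0.233i|001⟩ + 0.9027|011⟩ - 0.2599i|100⟩ + 0.2518|110⟩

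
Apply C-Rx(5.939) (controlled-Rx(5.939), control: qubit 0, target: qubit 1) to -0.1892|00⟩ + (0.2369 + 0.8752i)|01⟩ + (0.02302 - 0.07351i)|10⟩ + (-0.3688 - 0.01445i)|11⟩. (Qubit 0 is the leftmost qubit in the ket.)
-0.1892|00⟩ + (0.2369 + 0.8752i)|01⟩ + (-0.02515 + 0.1356i)|10⟩ + (0.3508 + 0.01029i)|11⟩

C-Rx(5.939) leaves the control-|0⟩ kets |00⟩, |01⟩ unchanged and applies Rx(5.939) to qubit 1 on the control-|1⟩ pair (|10⟩, |11⟩).
Rx(5.939) = [[cos(θ/2), −i·sin(θ/2)], [−i·sin(θ/2), cos(θ/2)]]; θ = 5.939, cos(θ/2) ≈ -0.985229, sin(θ/2) ≈ 0.171244.
With a = amp(|10⟩) = (0.02302 - 0.07351i) and b = amp(|11⟩) = (-0.3688 - 0.01445i):
new amp(|10⟩) = (-0.985229)·a + (-0.171244i)·b = (-0.02515 + 0.1356i)
new amp(|11⟩) = (-0.171244i)·a + (-0.985229)·b = (0.3508 + 0.01029i)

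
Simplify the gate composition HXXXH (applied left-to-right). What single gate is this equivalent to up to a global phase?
Z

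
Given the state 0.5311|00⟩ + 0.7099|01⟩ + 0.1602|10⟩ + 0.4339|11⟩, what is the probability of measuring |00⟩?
0.2821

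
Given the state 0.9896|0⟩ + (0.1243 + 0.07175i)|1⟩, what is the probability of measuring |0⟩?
0.9793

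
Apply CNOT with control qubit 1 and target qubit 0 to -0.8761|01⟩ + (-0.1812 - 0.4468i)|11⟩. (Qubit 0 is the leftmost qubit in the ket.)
(-0.1812 - 0.4468i)|01⟩ - 0.8761|11⟩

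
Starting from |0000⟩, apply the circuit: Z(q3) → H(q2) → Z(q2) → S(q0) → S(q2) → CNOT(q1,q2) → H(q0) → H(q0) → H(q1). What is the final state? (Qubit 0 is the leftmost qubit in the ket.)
1/2|0000⟩ - (1/2)i|0010⟩ + 1/2|0100⟩ - (1/2)i|0110⟩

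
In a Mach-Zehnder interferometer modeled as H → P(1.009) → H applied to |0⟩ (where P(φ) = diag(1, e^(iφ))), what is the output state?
(0.7664 + 0.4231i)|0⟩ + (0.2336 - 0.4231i)|1⟩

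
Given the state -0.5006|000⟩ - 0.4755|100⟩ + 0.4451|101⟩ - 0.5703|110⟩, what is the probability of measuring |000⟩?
0.2506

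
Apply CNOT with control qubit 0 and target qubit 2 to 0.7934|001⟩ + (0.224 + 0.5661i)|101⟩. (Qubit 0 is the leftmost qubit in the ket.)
0.7934|001⟩ + (0.224 + 0.5661i)|100⟩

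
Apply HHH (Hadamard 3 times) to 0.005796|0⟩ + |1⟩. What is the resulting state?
0.7112|0⟩ - 0.703|1⟩

H² = I, so H^3 = H: a single Hadamard. With (a, b) = (0.005796, 1), H gives ((a + b)/√2, (a − b)/√2) = (0.7112, -0.703).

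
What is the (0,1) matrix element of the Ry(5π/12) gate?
-0.6088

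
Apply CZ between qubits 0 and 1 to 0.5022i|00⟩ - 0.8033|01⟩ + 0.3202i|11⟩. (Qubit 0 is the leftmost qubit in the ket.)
0.5022i|00⟩ - 0.8033|01⟩ - 0.3202i|11⟩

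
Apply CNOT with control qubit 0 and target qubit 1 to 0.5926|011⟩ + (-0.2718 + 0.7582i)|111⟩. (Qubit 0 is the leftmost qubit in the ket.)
0.5926|011⟩ + (-0.2718 + 0.7582i)|101⟩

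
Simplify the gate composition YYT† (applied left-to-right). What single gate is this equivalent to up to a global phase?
T†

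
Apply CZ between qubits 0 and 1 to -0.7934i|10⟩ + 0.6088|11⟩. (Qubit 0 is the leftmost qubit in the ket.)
-0.7934i|10⟩ - 0.6088|11⟩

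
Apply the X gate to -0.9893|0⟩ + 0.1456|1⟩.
0.1456|0⟩ - 0.9893|1⟩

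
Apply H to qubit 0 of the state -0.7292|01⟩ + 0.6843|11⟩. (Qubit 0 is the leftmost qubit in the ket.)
-0.03175|01⟩ - 0.9995|11⟩

H on qubit 0 mixes each pair of kets that differ only in qubit 0: amplitudes (a, b) of (|…0…⟩, |…1…⟩) become ((a + b)/√2, (a − b)/√2). Kets absent from the input have amplitude 0.
(|01⟩, |11⟩): (a, b) = (-0.7292, 0.6843) → (-0.03175, -0.9995)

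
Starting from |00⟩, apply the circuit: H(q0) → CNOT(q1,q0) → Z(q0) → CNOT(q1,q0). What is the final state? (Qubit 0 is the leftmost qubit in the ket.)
1/√2|00⟩ - 1/√2|10⟩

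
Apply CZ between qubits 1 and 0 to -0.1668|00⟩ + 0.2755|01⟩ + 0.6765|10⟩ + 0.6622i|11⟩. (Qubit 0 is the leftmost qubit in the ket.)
-0.1668|00⟩ + 0.2755|01⟩ + 0.6765|10⟩ - 0.6622i|11⟩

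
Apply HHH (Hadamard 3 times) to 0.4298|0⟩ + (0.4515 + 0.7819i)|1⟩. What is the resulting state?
(0.6232 + 0.5529i)|0⟩ + (-0.01534 - 0.5529i)|1⟩

H² = I, so H^3 = H: a single Hadamard. With (a, b) = (0.4298, (0.4515 + 0.7819i)), H gives ((a + b)/√2, (a − b)/√2) = ((0.6232 + 0.5529i), (-0.01534 - 0.5529i)).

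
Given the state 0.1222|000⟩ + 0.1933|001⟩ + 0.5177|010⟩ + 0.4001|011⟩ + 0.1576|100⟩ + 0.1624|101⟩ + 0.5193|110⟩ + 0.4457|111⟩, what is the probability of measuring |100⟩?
0.02484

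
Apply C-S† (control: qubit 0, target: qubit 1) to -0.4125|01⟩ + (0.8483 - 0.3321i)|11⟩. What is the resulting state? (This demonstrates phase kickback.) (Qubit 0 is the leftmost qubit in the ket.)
-0.4125|01⟩ + (-0.3321 - 0.8483i)|11⟩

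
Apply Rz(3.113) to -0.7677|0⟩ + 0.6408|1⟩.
(-0.01097 + 0.7676i)|0⟩ + (0.009161 + 0.6407i)|1⟩

Rz(3.113) = [[e^(−iθ/2), 0], [0, e^(iθ/2)]] with e^(±iθ/2) = cos(θ/2) ± i·sin(θ/2); θ = 3.113, cos(θ/2) ≈ 0.0142958, sin(θ/2) ≈ 0.999898.
With a = amp(|0⟩) = -0.7677 and b = amp(|1⟩) = 0.6408:
new amp(|0⟩) = (0.0142958 - 0.999898i)·a = (-0.01097 + 0.7676i)
new amp(|1⟩) = (0.0142958 + 0.999898i)·b = (0.009161 + 0.6407i)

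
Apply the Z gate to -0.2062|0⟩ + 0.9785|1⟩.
-0.2062|0⟩ - 0.9785|1⟩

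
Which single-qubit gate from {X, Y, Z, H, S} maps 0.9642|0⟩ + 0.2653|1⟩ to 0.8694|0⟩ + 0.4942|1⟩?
H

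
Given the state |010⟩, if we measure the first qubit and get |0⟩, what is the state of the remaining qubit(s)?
|10⟩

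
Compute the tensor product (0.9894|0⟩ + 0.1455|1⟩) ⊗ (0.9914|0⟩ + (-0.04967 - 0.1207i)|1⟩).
0.9809|00⟩ + (-0.04914 - 0.1194i)|01⟩ + 0.1442|10⟩ + (-0.007227 - 0.01756i)|11⟩

amp(|b₁b₂…⟩) = product of the factor amplitudes for bits b₁, b₂, …; only kets whose every factor amplitude is nonzero survive.
|00⟩: (0.9894)(0.9914) = 0.9809
|01⟩: (0.9894)(-0.04967 - 0.1207i) = (-0.04914 - 0.1194i)
|10⟩: (0.1455)(0.9914) = 0.1442
|11⟩: (0.1455)(-0.04967 - 0.1207i) = (-0.007227 - 0.01756i)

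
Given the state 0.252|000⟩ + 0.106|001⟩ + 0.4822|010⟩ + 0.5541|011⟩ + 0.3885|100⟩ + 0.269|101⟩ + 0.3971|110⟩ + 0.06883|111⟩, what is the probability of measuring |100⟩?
0.1509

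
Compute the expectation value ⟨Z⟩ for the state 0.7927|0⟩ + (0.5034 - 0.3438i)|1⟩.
0.2568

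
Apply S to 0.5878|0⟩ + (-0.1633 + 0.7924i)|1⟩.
0.5878|0⟩ + (-0.7924 - 0.1633i)|1⟩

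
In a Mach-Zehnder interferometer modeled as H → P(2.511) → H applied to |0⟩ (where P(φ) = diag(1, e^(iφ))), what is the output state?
(0.09616 + 0.2948i)|0⟩ + (0.9038 - 0.2948i)|1⟩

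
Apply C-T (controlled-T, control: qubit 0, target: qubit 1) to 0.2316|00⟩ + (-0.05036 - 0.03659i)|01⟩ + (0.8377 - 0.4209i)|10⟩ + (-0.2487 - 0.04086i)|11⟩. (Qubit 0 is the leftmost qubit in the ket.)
0.2316|00⟩ + (-0.05036 - 0.03659i)|01⟩ + (0.8377 - 0.4209i)|10⟩ + (-0.147 - 0.2047i)|11⟩

C-T leaves the control-|0⟩ kets |00⟩, |01⟩ unchanged and applies T to qubit 1 on the control-|1⟩ pair (|10⟩, |11⟩).
T = [[1, 0], [0, (1/√2 + (1/√2)i)]].
With a = amp(|10⟩) = (0.8377 - 0.4209i) and b = amp(|11⟩) = (-0.2487 - 0.04086i):
new amp(|10⟩) = (1)·a = (0.8377 - 0.4209i)
new amp(|11⟩) = (1/√2 + (1/√2)i)·b = (-0.147 - 0.2047i)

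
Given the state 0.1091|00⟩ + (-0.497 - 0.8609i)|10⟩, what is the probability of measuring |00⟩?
0.0119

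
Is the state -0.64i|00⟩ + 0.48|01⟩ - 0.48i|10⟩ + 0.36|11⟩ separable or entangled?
Separable

Writing the state as a|00⟩ + b|01⟩ + c|10⟩ + d|11⟩, it is a product state iff ad − bc = 0.
Here (a, b, c, d) = (-0.64i, 0.48, -0.48i, 0.36): ad − bc = (-0.64i)(0.36) − (0.48)(-0.48i) = 0, so the state is separable.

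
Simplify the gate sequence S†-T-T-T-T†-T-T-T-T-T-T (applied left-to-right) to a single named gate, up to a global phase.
S†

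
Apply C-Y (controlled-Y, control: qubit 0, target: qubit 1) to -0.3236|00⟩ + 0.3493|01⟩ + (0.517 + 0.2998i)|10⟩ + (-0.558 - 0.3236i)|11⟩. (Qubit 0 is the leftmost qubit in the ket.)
-0.3236|00⟩ + 0.3493|01⟩ + (-0.3236 + 0.558i)|10⟩ + (-0.2998 + 0.517i)|11⟩

C-Y leaves the control-|0⟩ kets |00⟩, |01⟩ unchanged and applies Y to qubit 1 on the control-|1⟩ pair (|10⟩, |11⟩).
Y = [[0, -i], [i, 0]].
With a = amp(|10⟩) = (0.517 + 0.2998i) and b = amp(|11⟩) = (-0.558 - 0.3236i):
new amp(|10⟩) = (-i)·b = (-0.3236 + 0.558i)
new amp(|11⟩) = (i)·a = (-0.2998 + 0.517i)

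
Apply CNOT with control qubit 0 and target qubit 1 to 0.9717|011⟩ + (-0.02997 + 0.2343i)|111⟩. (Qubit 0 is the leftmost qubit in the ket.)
0.9717|011⟩ + (-0.02997 + 0.2343i)|101⟩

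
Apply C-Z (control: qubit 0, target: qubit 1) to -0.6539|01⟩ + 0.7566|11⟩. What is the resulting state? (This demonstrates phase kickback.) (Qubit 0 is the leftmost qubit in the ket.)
-0.6539|01⟩ - 0.7566|11⟩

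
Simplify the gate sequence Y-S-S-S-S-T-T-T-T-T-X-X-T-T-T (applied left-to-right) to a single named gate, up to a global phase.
Y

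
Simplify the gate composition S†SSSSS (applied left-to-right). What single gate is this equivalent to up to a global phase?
I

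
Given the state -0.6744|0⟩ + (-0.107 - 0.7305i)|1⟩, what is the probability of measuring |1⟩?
0.5451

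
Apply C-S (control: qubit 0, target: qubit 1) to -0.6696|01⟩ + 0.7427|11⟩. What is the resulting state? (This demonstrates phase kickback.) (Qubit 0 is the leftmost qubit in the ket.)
-0.6696|01⟩ + 0.7427i|11⟩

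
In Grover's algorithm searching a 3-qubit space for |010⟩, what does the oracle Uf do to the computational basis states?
Uf|x⟩ = -|x⟩ if x = 010, else |x⟩ (phase flip on target)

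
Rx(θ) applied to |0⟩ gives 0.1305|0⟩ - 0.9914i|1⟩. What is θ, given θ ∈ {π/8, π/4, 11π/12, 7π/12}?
11π/12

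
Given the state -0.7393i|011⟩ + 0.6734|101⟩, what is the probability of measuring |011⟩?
0.5466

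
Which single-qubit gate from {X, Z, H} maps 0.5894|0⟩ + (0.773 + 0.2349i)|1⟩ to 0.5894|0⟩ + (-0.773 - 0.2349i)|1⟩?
Z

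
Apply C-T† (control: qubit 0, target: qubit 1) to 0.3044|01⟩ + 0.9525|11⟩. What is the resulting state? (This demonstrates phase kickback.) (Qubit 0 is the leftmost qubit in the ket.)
0.3044|01⟩ + (0.6735 - 0.6735i)|11⟩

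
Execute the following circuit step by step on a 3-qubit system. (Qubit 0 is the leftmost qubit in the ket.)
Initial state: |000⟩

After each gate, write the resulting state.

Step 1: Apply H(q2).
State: 1/√2|000⟩ + 1/√2|001⟩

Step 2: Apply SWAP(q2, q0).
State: 1/√2|000⟩ + 1/√2|100⟩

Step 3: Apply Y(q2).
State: (1/√2)i|001⟩ + (1/√2)i|101⟩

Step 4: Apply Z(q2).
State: -(1/√2)i|001⟩ - (1/√2)i|101⟩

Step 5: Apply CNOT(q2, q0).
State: -(1/√2)i|001⟩ - (1/√2)i|101⟩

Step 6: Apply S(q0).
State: -(1/√2)i|001⟩ + 1/√2|101⟩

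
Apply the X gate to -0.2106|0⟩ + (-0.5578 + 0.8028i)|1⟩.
(-0.5578 + 0.8028i)|0⟩ - 0.2106|1⟩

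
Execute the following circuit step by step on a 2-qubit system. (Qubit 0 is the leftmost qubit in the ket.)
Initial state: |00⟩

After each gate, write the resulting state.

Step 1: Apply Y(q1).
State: i|01⟩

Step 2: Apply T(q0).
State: i|01⟩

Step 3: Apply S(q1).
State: -|01⟩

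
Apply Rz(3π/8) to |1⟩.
(0.8315 + 0.5556i)|1⟩

Rz(3π/8) = [[e^(−iθ/2), 0], [0, e^(iθ/2)]] with e^(±iθ/2) = cos(θ/2) ± i·sin(θ/2); θ = 3π/8, cos(θ/2) ≈ 0.83147, sin(θ/2) ≈ 0.55557.
With a = amp(|0⟩) = 0 and b = amp(|1⟩) = 1:
new amp(|0⟩) = (0.83147 - 0.55557i)·a = 0
new amp(|1⟩) = (0.83147 + 0.55557i)·b = (0.8315 + 0.5556i)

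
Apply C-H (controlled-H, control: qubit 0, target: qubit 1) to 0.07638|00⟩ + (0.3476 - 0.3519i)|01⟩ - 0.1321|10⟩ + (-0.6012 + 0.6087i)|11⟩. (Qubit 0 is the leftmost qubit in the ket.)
0.07638|00⟩ + (0.3476 - 0.3519i)|01⟩ + (-0.5185 + 0.4304i)|10⟩ + (0.3317 - 0.4304i)|11⟩

C-H leaves the control-|0⟩ kets |00⟩, |01⟩ unchanged and applies H to qubit 1 on the control-|1⟩ pair (|10⟩, |11⟩).
H = [[1/√2, 1/√2], [1/√2, -1/√2]].
With a = amp(|10⟩) = -0.1321 and b = amp(|11⟩) = (-0.6012 + 0.6087i):
new amp(|10⟩) = (1/√2)·a + (1/√2)·b = (-0.5185 + 0.4304i)
new amp(|11⟩) = (1/√2)·a + (-1/√2)·b = (0.3317 - 0.4304i)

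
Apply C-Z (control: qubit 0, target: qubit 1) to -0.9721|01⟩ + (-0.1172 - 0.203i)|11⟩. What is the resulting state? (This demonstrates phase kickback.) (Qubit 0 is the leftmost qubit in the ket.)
-0.9721|01⟩ + (0.1172 + 0.203i)|11⟩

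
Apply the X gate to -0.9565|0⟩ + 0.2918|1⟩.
0.2918|0⟩ - 0.9565|1⟩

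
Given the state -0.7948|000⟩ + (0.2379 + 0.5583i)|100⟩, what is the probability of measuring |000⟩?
0.6317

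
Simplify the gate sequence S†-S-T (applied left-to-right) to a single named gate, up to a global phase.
T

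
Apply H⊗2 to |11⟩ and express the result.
1/2|00⟩ - 1/2|01⟩ - 1/2|10⟩ + 1/2|11⟩

H⊗2 gives amp(|y⟩) = (1/2) Σ_x (−1)^(x·y) amp(|x⟩), where x·y is the number of positions in which both x and y have a 1.
|00⟩: (1)/2 = 1/2
|01⟩: (-1)/2 = -1/2
|10⟩: (-1)/2 = -1/2
|11⟩: (1)/2 = 1/2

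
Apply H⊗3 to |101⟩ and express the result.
1/√8|000⟩ - 1/√8|001⟩ + 1/√8|010⟩ - 1/√8|011⟩ - 1/√8|100⟩ + 1/√8|101⟩ - 1/√8|110⟩ + 1/√8|111⟩

H⊗3 gives amp(|y⟩) = (1/2√2) Σ_x (−1)^(x·y) amp(|x⟩), where x·y is the number of positions in which both x and y have a 1.
|000⟩: (1)/(2√2) = 1/√8
|001⟩: (-1)/(2√2) = -1/√8
|010⟩: (1)/(2√2) = 1/√8
|011⟩: (-1)/(2√2) = -1/√8
|100⟩: (-1)/(2√2) = -1/√8
|101⟩: (1)/(2√2) = 1/√8
|110⟩: (-1)/(2√2) = -1/√8
|111⟩: (1)/(2√2) = 1/√8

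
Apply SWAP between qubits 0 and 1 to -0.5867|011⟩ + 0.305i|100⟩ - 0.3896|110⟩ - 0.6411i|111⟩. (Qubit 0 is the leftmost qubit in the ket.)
0.305i|010⟩ - 0.5867|101⟩ - 0.3896|110⟩ - 0.6411i|111⟩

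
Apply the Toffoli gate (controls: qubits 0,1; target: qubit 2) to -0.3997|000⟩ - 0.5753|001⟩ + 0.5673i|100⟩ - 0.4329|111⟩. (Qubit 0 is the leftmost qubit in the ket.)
-0.3997|000⟩ - 0.5753|001⟩ + 0.5673i|100⟩ - 0.4329|110⟩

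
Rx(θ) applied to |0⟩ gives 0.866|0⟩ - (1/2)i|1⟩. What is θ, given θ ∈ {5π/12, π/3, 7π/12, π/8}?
π/3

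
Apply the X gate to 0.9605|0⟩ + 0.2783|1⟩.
0.2783|0⟩ + 0.9605|1⟩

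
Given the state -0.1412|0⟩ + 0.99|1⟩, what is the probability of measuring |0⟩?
0.01994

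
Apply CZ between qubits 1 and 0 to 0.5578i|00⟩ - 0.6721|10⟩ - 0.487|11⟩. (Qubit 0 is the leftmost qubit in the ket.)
0.5578i|00⟩ - 0.6721|10⟩ + 0.487|11⟩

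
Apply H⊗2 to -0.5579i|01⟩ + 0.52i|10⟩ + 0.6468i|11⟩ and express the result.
0.3045i|00⟩ + 0.2156i|01⟩ - 0.8624i|10⟩ + 0.3424i|11⟩

H⊗2 gives amp(|y⟩) = (1/2) Σ_x (−1)^(x·y) amp(|x⟩), where x·y is the number of positions in which both x and y have a 1.
|00⟩: (-0.5579i + 0.52i + 0.6468i)/2 = 0.3045i
|01⟩: (0.5579i + 0.52i - 0.6468i)/2 = 0.2156i
|10⟩: (-0.5579i - 0.52i - 0.6468i)/2 = -0.8624i
|11⟩: (0.5579i - 0.52i + 0.6468i)/2 = 0.3424i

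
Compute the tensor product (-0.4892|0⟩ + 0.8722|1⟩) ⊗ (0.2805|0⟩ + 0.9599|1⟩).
-0.1372|00⟩ - 0.4696|01⟩ + 0.2447|10⟩ + 0.8372|11⟩

amp(|b₁b₂…⟩) = product of the factor amplitudes for bits b₁, b₂, …; only kets whose every factor amplitude is nonzero survive.
|00⟩: (-0.4892)(0.2805) = -0.1372
|01⟩: (-0.4892)(0.9599) = -0.4696
|10⟩: (0.8722)(0.2805) = 0.2447
|11⟩: (0.8722)(0.9599) = 0.8372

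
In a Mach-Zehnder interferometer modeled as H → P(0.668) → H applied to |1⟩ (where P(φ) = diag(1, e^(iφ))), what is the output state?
(0.1075 - 0.3097i)|0⟩ + (0.8925 + 0.3097i)|1⟩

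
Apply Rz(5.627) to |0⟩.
(-0.9467 - 0.3222i)|0⟩

Rz(5.627) = [[e^(−iθ/2), 0], [0, e^(iθ/2)]] with e^(±iθ/2) = cos(θ/2) ± i·sin(θ/2); θ = 5.627, cos(θ/2) ≈ -0.946659, sin(θ/2) ≈ 0.322238.
With a = amp(|0⟩) = 1 and b = amp(|1⟩) = 0:
new amp(|0⟩) = (-0.946659 - 0.322238i)·a = (-0.9467 - 0.3222i)
new amp(|1⟩) = (-0.946659 + 0.322238i)·b = 0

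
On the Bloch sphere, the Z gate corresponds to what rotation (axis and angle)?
Rotation by π around the z-axis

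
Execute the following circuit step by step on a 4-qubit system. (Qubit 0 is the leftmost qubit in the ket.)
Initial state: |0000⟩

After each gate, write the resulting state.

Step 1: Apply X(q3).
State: |0001⟩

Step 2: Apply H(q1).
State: 1/√2|0001⟩ + 1/√2|0101⟩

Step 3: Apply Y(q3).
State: -(1/√2)i|0000⟩ - (1/√2)i|0100⟩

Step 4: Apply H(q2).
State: -(1/2)i|0000⟩ - (1/2)i|0010⟩ - (1/2)i|0100⟩ - (1/2)i|0110⟩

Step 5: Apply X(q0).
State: -(1/2)i|1000⟩ - (1/2)i|1010⟩ - (1/2)i|1100⟩ - (1/2)i|1110⟩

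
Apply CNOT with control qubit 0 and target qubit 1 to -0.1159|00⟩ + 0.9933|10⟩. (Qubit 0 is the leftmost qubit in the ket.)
-0.1159|00⟩ + 0.9933|11⟩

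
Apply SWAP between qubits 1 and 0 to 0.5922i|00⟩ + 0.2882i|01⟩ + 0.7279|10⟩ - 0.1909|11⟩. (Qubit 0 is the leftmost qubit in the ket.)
0.5922i|00⟩ + 0.7279|01⟩ + 0.2882i|10⟩ - 0.1909|11⟩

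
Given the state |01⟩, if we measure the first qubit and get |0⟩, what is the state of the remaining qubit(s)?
|1⟩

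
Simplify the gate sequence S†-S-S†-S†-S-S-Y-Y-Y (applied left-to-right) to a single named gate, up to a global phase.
Y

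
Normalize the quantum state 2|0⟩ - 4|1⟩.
1/√5|0⟩ - 0.8944|1⟩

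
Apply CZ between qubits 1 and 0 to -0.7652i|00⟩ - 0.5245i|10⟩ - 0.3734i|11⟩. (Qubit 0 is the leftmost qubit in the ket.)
-0.7652i|00⟩ - 0.5245i|10⟩ + 0.3734i|11⟩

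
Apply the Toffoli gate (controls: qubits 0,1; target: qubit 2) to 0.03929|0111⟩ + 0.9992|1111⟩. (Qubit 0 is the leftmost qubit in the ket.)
0.03929|0111⟩ + 0.9992|1101⟩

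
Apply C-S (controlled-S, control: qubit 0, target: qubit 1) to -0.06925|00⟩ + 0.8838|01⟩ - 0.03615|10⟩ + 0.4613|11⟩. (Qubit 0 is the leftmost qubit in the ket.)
-0.06925|00⟩ + 0.8838|01⟩ - 0.03615|10⟩ + 0.4613i|11⟩

C-S leaves the control-|0⟩ kets |00⟩, |01⟩ unchanged and applies S to qubit 1 on the control-|1⟩ pair (|10⟩, |11⟩).
S = [[1, 0], [0, i]].
With a = amp(|10⟩) = -0.03615 and b = amp(|11⟩) = 0.4613:
new amp(|10⟩) = (1)·a = -0.03615
new amp(|11⟩) = (i)·b = 0.4613i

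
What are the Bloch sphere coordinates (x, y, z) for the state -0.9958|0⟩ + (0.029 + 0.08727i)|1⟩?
(-0.05776, -0.1738, 0.9832)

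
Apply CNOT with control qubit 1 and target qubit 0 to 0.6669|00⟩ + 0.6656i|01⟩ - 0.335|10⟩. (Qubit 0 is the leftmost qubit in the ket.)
0.6669|00⟩ - 0.335|10⟩ + 0.6656i|11⟩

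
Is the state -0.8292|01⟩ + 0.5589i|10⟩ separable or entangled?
Entangled

Writing the state as a|00⟩ + b|01⟩ + c|10⟩ + d|11⟩, it is a product state iff ad − bc = 0.
Here (a, b, c, d) = (0, -0.8292, 0.5589i, 0): ad − bc = (0)(0) − (-0.8292)(0.5589i) = 0.4634i ≠ 0, so the state is entangled.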